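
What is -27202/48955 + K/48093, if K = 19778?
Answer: -339993796/2354392815 ≈ -0.14441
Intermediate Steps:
-27202/48955 + K/48093 = -27202/48955 + 19778/48093 = -339993796/2354392815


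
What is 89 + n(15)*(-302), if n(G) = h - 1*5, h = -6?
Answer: 3411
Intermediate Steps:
n(G) = -11 (n(G) = -6 - 1*5 = -6 - 5 = -11)
89 + n(15)*(-302) = 89 - 11*(-302) = 89 + 3322 = 3411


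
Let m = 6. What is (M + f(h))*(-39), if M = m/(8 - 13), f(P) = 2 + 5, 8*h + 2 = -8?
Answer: -1131/5 ≈ -226.20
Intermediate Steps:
h = -5/4 (h = -1/4 + (1/8)*(-8) = -1/4 - 1 = -5/4 ≈ -1.2500)
f(P) = 7
M = -6/5 (M = 6/(8 - 13) = 6/(-5) = 6*(-1/5) = -6/5 ≈ -1.2000)
(M + f(h))*(-39) = (-6/5 + 7)*(-39) = (29/5)*(-39) = -1131/5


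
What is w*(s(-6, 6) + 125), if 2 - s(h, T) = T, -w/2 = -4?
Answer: 968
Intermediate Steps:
w = 8 (w = -2*(-4) = 8)
s(h, T) = 2 - T
w*(s(-6, 6) + 125) = 8*((2 - 1*6) + 125) = 8*((2 - 6) + 125) = 8*(-4 + 125) = 8*121 = 968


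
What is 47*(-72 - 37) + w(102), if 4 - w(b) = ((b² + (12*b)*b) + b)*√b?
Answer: -5119 - 135354*√102 ≈ -1.3721e+6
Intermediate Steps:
w(b) = 4 - √b*(b + 13*b²) (w(b) = 4 - ((b² + (12*b)*b) + b)*√b = 4 - ((b² + 12*b²) + b)*√b = 4 - (13*b² + b)*√b = 4 - (b + 13*b²)*√b = 4 - √b*(b + 13*b²))
47*(-72 - 37) + w(102) = 47*(-72 - 37) + (4 - 102^(3/2) - 135252*√102) = 47*(-109) + (4 - 102*√102 - 135252*√102) = -5123 + (4 - 102*√102 - 135252*√102) = -5123 + (4 - 135354*√102) = -5119 - 135354*√102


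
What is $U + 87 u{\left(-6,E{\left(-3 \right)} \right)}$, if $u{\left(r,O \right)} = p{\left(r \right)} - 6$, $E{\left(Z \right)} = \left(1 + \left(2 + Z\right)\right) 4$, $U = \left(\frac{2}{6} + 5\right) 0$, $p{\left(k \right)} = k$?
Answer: $-1044$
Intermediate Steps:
$U = 0$ ($U = \left(2 \cdot \frac{1}{6} + 5\right) 0 = \left(\frac{1}{3} + 5\right) 0 = \frac{16}{3} \cdot 0 = 0$)
$E{\left(Z \right)} = 12 + 4 Z$ ($E{\left(Z \right)} = \left(3 + Z\right) 4 = 12 + 4 Z$)
$u{\left(r,O \right)} = -6 + r$ ($u{\left(r,O \right)} = r - 6 = -6 + r$)
$U + 87 u{\left(-6,E{\left(-3 \right)} \right)} = 0 + 87 \left(-6 - 6\right) = 0 + 87 \left(-12\right) = 0 - 1044 = -1044$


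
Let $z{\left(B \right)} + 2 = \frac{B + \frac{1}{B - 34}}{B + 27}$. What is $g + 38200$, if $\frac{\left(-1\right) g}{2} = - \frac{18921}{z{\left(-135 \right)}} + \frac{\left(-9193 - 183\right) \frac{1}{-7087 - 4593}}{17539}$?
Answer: $- \frac{134284862123051}{10953368585} \approx -12260.0$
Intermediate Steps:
$z{\left(B \right)} = -2 + \frac{B + \frac{1}{-34 + B}}{27 + B}$ ($z{\left(B \right)} = -2 + \frac{B + \frac{1}{B - 34}}{B + 27} = -2 + \frac{B + \frac{1}{-34 + B}}{27 + B}$)
$g = - \frac{552703542070051}{10953368585}$ ($g = - 2 \left(- \frac{18921}{\frac{1}{918 - \left(-135\right)^{2} + 7 \left(-135\right)} \left(-1837 + \left(-135\right)^{2} + 20 \left(-135\right)\right)} + \frac{\left(-9193 - 183\right) \frac{1}{-7087 - 4593}}{17539}\right) = - 2 \left(- \frac{18921}{\frac{1}{918 - 18225 - 945} \left(-1837 + 18225 - 2700\right)} + - \frac{9376}{-11680} \cdot \frac{1}{17539}\right) = - 2 \left(- \frac{18921}{\frac{1}{918 - 18225 - 945} \cdot 13688} + \left(-9376\right) \left(- \frac{1}{11680}\right) \frac{1}{17539}\right) = - 2 \left(- \frac{18921}{\frac{1}{-18252} \cdot 13688} + \frac{293}{365} \cdot \frac{1}{17539}\right) = - 2 \left(- \frac{18921}{\left(- \frac{1}{18252}\right) 13688} + \frac{293}{6401735}\right) = - 2 \left(- \frac{18921}{- \frac{3422}{4563}} + \frac{293}{6401735}\right) = - 2 \left(\left(-18921\right) \left(- \frac{4563}{3422}\right) + \frac{293}{6401735}\right) = - 2 \left(\frac{86336523}{3422} + \frac{293}{6401735}\right) = \left(-2\right) \frac{552703542070051}{21906737170} = - \frac{552703542070051}{10953368585} \approx -50460.0$)
$g + 38200 = - \frac{552703542070051}{10953368585} + 38200 = - \frac{134284862123051}{10953368585}$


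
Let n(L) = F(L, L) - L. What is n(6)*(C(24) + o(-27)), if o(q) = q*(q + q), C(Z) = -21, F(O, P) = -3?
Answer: -12933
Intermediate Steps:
o(q) = 2*q**2 (o(q) = q*(2*q) = 2*q**2)
n(L) = -3 - L
n(6)*(C(24) + o(-27)) = (-3 - 1*6)*(-21 + 2*(-27)**2) = (-3 - 6)*(-21 + 2*729) = -9*(-21 + 1458) = -9*1437 = -12933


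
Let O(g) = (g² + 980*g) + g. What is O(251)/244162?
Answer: 154616/122081 ≈ 1.2665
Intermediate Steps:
O(g) = g² + 981*g
O(251)/244162 = (251*(981 + 251))/244162 = (251*1232)*(1/244162) = 309232*(1/244162) = 154616/122081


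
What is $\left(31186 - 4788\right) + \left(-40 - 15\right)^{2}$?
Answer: $29423$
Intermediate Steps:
$\left(31186 - 4788\right) + \left(-40 - 15\right)^{2} = 26398 + \left(-55\right)^{2} = 26398 + 3025 = 29423$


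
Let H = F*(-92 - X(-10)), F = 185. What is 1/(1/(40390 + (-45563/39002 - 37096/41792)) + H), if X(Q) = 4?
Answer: -4114450080667/73072633330772696 ≈ -5.6306e-5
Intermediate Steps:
H = -17760 (H = 185*(-92 - 1*4) = 185*(-92 - 4) = 185*(-96) = -17760)
1/(1/(40390 + (-45563/39002 - 37096/41792)) + H) = 1/(1/(40390 + (-45563/39002 - 37096/41792)) - 17760) = 1/(1/(40390 + (-45563*1/39002 - 37096*1/41792)) - 17760) = 1/(1/(40390 + (-45563/39002 - 4637/5224)) - 17760) = 1/(1/(40390 - 209436693/101873224) - 17760) = 1/(1/(4114450080667/101873224) - 17760) = 1/(101873224/4114450080667 - 17760) = 1/(-73072633330772696/4114450080667) = -4114450080667/73072633330772696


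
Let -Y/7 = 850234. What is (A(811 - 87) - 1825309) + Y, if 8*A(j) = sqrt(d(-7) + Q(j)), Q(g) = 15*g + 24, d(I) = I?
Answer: -7776947 + sqrt(10877)/8 ≈ -7.7769e+6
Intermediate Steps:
Y = -5951638 (Y = -7*850234 = -5951638)
Q(g) = 24 + 15*g
A(j) = sqrt(17 + 15*j)/8 (A(j) = sqrt(-7 + (24 + 15*j))/8 = sqrt(17 + 15*j)/8)
(A(811 - 87) - 1825309) + Y = (sqrt(17 + 15*(811 - 87))/8 - 1825309) - 5951638 = (sqrt(17 + 15*724)/8 - 1825309) - 5951638 = (sqrt(17 + 10860)/8 - 1825309) - 5951638 = (sqrt(10877)/8 - 1825309) - 5951638 = (-1825309 + sqrt(10877)/8) - 5951638 = -7776947 + sqrt(10877)/8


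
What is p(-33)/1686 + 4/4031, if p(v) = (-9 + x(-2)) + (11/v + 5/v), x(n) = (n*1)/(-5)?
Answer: -4929709/1121383890 ≈ -0.0043961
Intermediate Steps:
x(n) = -n/5 (x(n) = n*(-⅕) = -n/5)
p(v) = -43/5 + 16/v (p(v) = (-9 - ⅕*(-2)) + (11/v + 5/v) = (-9 + ⅖) + 16/v = -43/5 + 16/v)
p(-33)/1686 + 4/4031 = (-43/5 + 16/(-33))/1686 + 4/4031 = (-43/5 + 16*(-1/33))*(1/1686) + 4*(1/4031) = (-43/5 - 16/33)*(1/1686) + 4/4031 = -1499/165*1/1686 + 4/4031 = -1499/278190 + 4/4031 = -4929709/1121383890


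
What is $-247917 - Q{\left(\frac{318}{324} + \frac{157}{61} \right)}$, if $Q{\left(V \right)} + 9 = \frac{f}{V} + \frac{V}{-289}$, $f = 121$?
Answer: $- \frac{2764175141004971}{11148473826} \approx -2.4794 \cdot 10^{5}$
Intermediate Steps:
$Q{\left(V \right)} = -9 + \frac{121}{V} - \frac{V}{289}$ ($Q{\left(V \right)} = -9 + \left(\frac{121}{V} + \frac{V}{-289}\right) = -9 + \left(\frac{121}{V} + V \left(- \frac{1}{289}\right)\right) = -9 - \left(- \frac{121}{V} + \frac{V}{289}\right) = -9 + \frac{121}{V} - \frac{V}{289}$)
$-247917 - Q{\left(\frac{318}{324} + \frac{157}{61} \right)} = -247917 - \left(-9 + \frac{121}{\frac{318}{324} + \frac{157}{61}} - \frac{\frac{318}{324} + \frac{157}{61}}{289}\right) = -247917 - \left(-9 + \frac{121}{318 \cdot \frac{1}{324} + 157 \cdot \frac{1}{61}} - \frac{318 \cdot \frac{1}{324} + 157 \cdot \frac{1}{61}}{289}\right) = -247917 - \left(-9 + \frac{121}{\frac{53}{54} + \frac{157}{61}} - \frac{\frac{53}{54} + \frac{157}{61}}{289}\right) = -247917 - \left(-9 + \frac{121}{\frac{11711}{3294}} - \frac{11711}{951966}\right) = -247917 - \left(-9 + 121 \cdot \frac{3294}{11711} - \frac{11711}{951966}\right) = -247917 - \left(-9 + \frac{398574}{11711} - \frac{11711}{951966}\right) = -247917 - \frac{278955484529}{11148473826} = - \frac{2764175141004971}{11148473826}$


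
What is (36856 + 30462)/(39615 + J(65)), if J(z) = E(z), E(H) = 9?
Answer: 33659/19812 ≈ 1.6989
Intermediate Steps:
J(z) = 9
(36856 + 30462)/(39615 + J(65)) = (36856 + 30462)/(39615 + 9) = 67318/39624 = 67318*(1/39624) = 33659/19812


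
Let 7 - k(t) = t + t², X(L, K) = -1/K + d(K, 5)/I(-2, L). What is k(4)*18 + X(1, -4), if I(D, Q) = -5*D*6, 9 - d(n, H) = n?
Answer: -3503/15 ≈ -233.53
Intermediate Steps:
d(n, H) = 9 - n
I(D, Q) = -30*D
X(L, K) = 3/20 - 1/K - K/60 (X(L, K) = -1/K + (9 - K)/((-30*(-2))) = -1/K + (9 - K)/60 = -1/K + (9 - K)*(1/60) = -1/K + (3/20 - K/60) = 3/20 - 1/K - K/60)
k(t) = 7 - t - t² (k(t) = 7 - (t + t²) = 7 + (-t - t²) = 7 - t - t²)
k(4)*18 + X(1, -4) = (7 - 1*4 - 1*4²)*18 + (1/60)*(-60 - 4*(9 - 1*(-4)))/(-4) = (7 - 4 - 1*16)*18 + (1/60)*(-¼)*(-60 - 4*(9 + 4)) = (7 - 4 - 16)*18 + (1/60)*(-¼)*(-60 - 4*13) = -13*18 + (1/60)*(-¼)*(-60 - 52) = -234 + (1/60)*(-¼)*(-112) = -234 + 7/15 = -3503/15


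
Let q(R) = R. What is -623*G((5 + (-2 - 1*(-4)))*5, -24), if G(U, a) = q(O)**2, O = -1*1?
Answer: -623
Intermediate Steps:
O = -1
G(U, a) = 1 (G(U, a) = (-1)**2 = 1)
-623*G((5 + (-2 - 1*(-4)))*5, -24) = -623*1 = -623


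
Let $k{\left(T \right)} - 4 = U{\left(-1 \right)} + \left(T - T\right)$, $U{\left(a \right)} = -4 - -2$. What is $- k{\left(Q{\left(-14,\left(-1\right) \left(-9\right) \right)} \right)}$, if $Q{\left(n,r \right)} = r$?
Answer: $-2$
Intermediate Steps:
$U{\left(a \right)} = -2$ ($U{\left(a \right)} = -4 + 2 = -2$)
$k{\left(T \right)} = 2$ ($k{\left(T \right)} = 4 + \left(-2 + \left(T - T\right)\right) = 4 + \left(-2 + 0\right) = 4 - 2 = 2$)
$- k{\left(Q{\left(-14,\left(-1\right) \left(-9\right) \right)} \right)} = \left(-1\right) 2 = -2$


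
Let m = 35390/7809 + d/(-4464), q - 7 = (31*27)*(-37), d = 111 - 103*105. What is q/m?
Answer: -7495249998/1677559 ≈ -4468.0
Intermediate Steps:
d = -10704 (d = 111 - 10815 = -10704)
q = -30962 (q = 7 + (31*27)*(-37) = 7 + 837*(-37) = 7 - 30969 = -30962)
m = 1677559/242079 (m = 35390/7809 - 10704/(-4464) = 35390*(1/7809) - 10704*(-1/4464) = 35390/7809 + 223/93 = 1677559/242079 ≈ 6.9298)
q/m = -30962/1677559/242079 = -30962*242079/1677559 = -7495249998/1677559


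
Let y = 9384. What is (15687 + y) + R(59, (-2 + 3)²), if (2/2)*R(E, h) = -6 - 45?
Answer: 25020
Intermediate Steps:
R(E, h) = -51 (R(E, h) = -6 - 45 = -51)
(15687 + y) + R(59, (-2 + 3)²) = (15687 + 9384) - 51 = 25071 - 51 = 25020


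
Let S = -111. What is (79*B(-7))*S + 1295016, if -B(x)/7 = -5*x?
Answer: 3443421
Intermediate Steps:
B(x) = 35*x (B(x) = -(-35)*x = 35*x)
(79*B(-7))*S + 1295016 = (79*(35*(-7)))*(-111) + 1295016 = (79*(-245))*(-111) + 1295016 = -19355*(-111) + 1295016 = 2148405 + 1295016 = 3443421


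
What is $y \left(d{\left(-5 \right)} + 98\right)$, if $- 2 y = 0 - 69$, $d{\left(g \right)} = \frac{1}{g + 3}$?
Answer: $\frac{13455}{4} \approx 3363.8$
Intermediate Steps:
$d{\left(g \right)} = \frac{1}{3 + g}$
$y = \frac{69}{2}$ ($y = - \frac{0 - 69}{2} = \left(- \frac{1}{2}\right) \left(-69\right) = \frac{69}{2} \approx 34.5$)
$y \left(d{\left(-5 \right)} + 98\right) = \frac{69 \left(\frac{1}{3 - 5} + 98\right)}{2} = \frac{69 \left(\frac{1}{-2} + 98\right)}{2} = \frac{69 \left(- \frac{1}{2} + 98\right)}{2} = \frac{69}{2} \cdot \frac{195}{2} = \frac{13455}{4}$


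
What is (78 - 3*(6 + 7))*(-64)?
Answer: -2496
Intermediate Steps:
(78 - 3*(6 + 7))*(-64) = (78 - 3*13)*(-64) = (78 - 39)*(-64) = 39*(-64) = -2496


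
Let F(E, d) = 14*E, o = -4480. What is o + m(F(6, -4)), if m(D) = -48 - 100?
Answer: -4628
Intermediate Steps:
m(D) = -148
o + m(F(6, -4)) = -4480 - 148 = -4628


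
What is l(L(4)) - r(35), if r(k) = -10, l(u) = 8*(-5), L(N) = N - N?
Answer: -30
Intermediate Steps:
L(N) = 0
l(u) = -40
l(L(4)) - r(35) = -40 - 1*(-10) = -40 + 10 = -30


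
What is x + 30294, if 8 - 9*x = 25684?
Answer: 246970/9 ≈ 27441.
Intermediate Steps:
x = -25676/9 (x = 8/9 - ⅑*25684 = 8/9 - 25684/9 = -25676/9 ≈ -2852.9)
x + 30294 = -25676/9 + 30294 = 246970/9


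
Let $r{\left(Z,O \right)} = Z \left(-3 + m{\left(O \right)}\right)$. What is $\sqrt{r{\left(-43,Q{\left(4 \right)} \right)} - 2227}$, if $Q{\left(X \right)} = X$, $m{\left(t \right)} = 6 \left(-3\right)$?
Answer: $2 i \sqrt{331} \approx 36.387 i$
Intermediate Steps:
$m{\left(t \right)} = -18$
$r{\left(Z,O \right)} = - 21 Z$ ($r{\left(Z,O \right)} = Z \left(-3 - 18\right) = Z \left(-21\right) = - 21 Z$)
$\sqrt{r{\left(-43,Q{\left(4 \right)} \right)} - 2227} = \sqrt{\left(-21\right) \left(-43\right) - 2227} = \sqrt{903 - 2227} = \sqrt{-1324} = 2 i \sqrt{331}$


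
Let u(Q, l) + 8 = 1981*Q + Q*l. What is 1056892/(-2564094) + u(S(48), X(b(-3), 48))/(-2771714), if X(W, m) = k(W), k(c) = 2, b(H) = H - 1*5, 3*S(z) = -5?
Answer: -1460453754733/3553467618558 ≈ -0.41099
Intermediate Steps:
S(z) = -5/3 (S(z) = (⅓)*(-5) = -5/3)
b(H) = -5 + H (b(H) = H - 5 = -5 + H)
X(W, m) = 2
u(Q, l) = -8 + 1981*Q + Q*l (u(Q, l) = -8 + (1981*Q + Q*l) = -8 + 1981*Q + Q*l)
1056892/(-2564094) + u(S(48), X(b(-3), 48))/(-2771714) = 1056892/(-2564094) + (-8 + 1981*(-5/3) - 5/3*2)/(-2771714) = 1056892*(-1/2564094) + (-8 - 9905/3 - 10/3)*(-1/2771714) = -528446/1282047 - 3313*(-1/2771714) = -528446/1282047 + 3313/2771714 = -1460453754733/3553467618558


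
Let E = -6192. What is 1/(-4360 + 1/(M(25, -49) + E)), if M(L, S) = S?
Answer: -6241/27210761 ≈ -0.00022936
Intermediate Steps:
1/(-4360 + 1/(M(25, -49) + E)) = 1/(-4360 + 1/(-49 - 6192)) = 1/(-4360 + 1/(-6241)) = 1/(-4360 - 1/6241) = 1/(-27210761/6241) = -6241/27210761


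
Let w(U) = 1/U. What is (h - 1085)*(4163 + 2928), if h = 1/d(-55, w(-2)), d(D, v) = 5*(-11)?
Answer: -423162516/55 ≈ -7.6939e+6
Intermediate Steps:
w(U) = 1/U
d(D, v) = -55
h = -1/55 (h = 1/(-55) = -1/55 ≈ -0.018182)
(h - 1085)*(4163 + 2928) = (-1/55 - 1085)*(4163 + 2928) = -59676/55*7091 = -423162516/55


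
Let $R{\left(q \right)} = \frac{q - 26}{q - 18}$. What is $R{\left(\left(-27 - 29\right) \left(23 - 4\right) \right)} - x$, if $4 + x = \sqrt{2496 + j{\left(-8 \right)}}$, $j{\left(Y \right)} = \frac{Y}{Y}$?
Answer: $\frac{2709}{541} - \sqrt{2497} \approx -44.963$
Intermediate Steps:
$R{\left(q \right)} = \frac{-26 + q}{-18 + q}$
$j{\left(Y \right)} = 1$
$x = -4 + \sqrt{2497}$ ($x = -4 + \sqrt{2496 + 1} = -4 + \sqrt{2497} \approx 45.97$)
$R{\left(\left(-27 - 29\right) \left(23 - 4\right) \right)} - x = \frac{-26 + \left(-27 - 29\right) \left(23 - 4\right)}{-18 + \left(-27 - 29\right) \left(23 - 4\right)} - \left(-4 + \sqrt{2497}\right) = \frac{-26 - 1064}{-18 - 1064} + \left(4 - \sqrt{2497}\right) = \frac{1}{-1082} \left(-1090\right) + \left(4 - \sqrt{2497}\right) = \left(- \frac{1}{1082}\right) \left(-1090\right) + \left(4 - \sqrt{2497}\right) = \frac{545}{541} + \left(4 - \sqrt{2497}\right) = \frac{2709}{541} - \sqrt{2497}$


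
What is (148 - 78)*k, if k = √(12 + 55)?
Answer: 70*√67 ≈ 572.97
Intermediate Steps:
k = √67 ≈ 8.1853
(148 - 78)*k = (148 - 78)*√67 = 70*√67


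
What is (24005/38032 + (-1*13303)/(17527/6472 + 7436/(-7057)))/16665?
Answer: -7701973764485983/15963866664256720 ≈ -0.48246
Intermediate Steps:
(24005/38032 + (-1*13303)/(17527/6472 + 7436/(-7057)))/16665 = (24005*(1/38032) - 13303/(17527*(1/6472) + 7436*(-1/7057)))*(1/16665) = (24005/38032 - 13303/(17527/6472 - 7436/7057))*(1/16665) = (24005/38032 - 13303/75562247/45672904)*(1/16665) = (24005/38032 - 13303*45672904/75562247)*(1/16665) = (24005/38032 - 607586641912/75562247)*(1/16665) = -23105921293457949/2873783377904*1/16665 = -7701973764485983/15963866664256720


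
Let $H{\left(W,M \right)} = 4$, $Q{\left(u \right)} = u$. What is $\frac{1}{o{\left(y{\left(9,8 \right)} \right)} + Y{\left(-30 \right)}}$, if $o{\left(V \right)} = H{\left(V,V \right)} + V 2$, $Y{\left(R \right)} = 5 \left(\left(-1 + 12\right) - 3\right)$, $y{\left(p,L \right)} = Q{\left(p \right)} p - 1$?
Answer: $\frac{1}{204} \approx 0.004902$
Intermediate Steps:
$y{\left(p,L \right)} = -1 + p^{2}$ ($y{\left(p,L \right)} = p p - 1 = p^{2} - 1 = -1 + p^{2}$)
$Y{\left(R \right)} = 40$ ($Y{\left(R \right)} = 5 \left(11 - 3\right) = 5 \cdot 8 = 40$)
$o{\left(V \right)} = 4 + 2 V$ ($o{\left(V \right)} = 4 + V 2 = 4 + 2 V$)
$\frac{1}{o{\left(y{\left(9,8 \right)} \right)} + Y{\left(-30 \right)}} = \frac{1}{\left(4 + 2 \left(-1 + 9^{2}\right)\right) + 40} = \frac{1}{\left(4 + 2 \left(-1 + 81\right)\right) + 40} = \frac{1}{\left(4 + 2 \cdot 80\right) + 40} = \frac{1}{\left(4 + 160\right) + 40} = \frac{1}{164 + 40} = \frac{1}{204}$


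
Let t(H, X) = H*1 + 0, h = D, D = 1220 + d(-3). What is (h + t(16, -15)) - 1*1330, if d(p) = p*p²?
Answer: -121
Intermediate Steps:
d(p) = p³
D = 1193 (D = 1220 + (-3)³ = 1220 - 27 = 1193)
h = 1193
t(H, X) = H (t(H, X) = H + 0 = H)
(h + t(16, -15)) - 1*1330 = (1193 + 16) - 1*1330 = 1209 - 1330 = -121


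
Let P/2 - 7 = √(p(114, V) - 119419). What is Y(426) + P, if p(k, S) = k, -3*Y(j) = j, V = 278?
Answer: -128 + 2*I*√119305 ≈ -128.0 + 690.81*I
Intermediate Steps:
Y(j) = -j/3
P = 14 + 2*I*√119305 (P = 14 + 2*√(114 - 119419) = 14 + 2*√(-119305) = 14 + 2*(I*√119305) = 14 + 2*I*√119305 ≈ 14.0 + 690.81*I)
Y(426) + P = -⅓*426 + (14 + 2*I*√119305) = -142 + (14 + 2*I*√119305) = -128 + 2*I*√119305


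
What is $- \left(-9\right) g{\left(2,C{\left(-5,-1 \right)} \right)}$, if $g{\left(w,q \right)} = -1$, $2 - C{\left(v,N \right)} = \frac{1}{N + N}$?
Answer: $-9$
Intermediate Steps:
$C{\left(v,N \right)} = 2 - \frac{1}{2 N}$ ($C{\left(v,N \right)} = 2 - \frac{1}{N + N} = 2 - \frac{1}{2 N}$)
$- \left(-9\right) g{\left(2,C{\left(-5,-1 \right)} \right)} = - \left(-9\right) \left(-1\right) = \left(-1\right) 9 = -9$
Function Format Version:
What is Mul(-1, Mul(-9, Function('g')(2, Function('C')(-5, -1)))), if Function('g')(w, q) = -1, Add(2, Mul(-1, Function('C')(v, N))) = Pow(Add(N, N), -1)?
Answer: -9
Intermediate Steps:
Function('C')(v, N) = Add(2, Mul(Rational(-1, 2), Pow(N, -1))) (Function('C')(v, N) = Add(2, Mul(-1, Pow(Add(N, N), -1))) = Add(2, Mul(-1, Pow(Mul(2, N), -1))) = Add(2, Mul(-1, Mul(Rational(1, 2), Pow(N, -1)))) = Add(2, Mul(Rational(-1, 2), Pow(N, -1))))
Mul(-1, Mul(-9, Function('g')(2, Function('C')(-5, -1)))) = Mul(-1, Mul(-9, -1)) = Mul(-1, 9) = -9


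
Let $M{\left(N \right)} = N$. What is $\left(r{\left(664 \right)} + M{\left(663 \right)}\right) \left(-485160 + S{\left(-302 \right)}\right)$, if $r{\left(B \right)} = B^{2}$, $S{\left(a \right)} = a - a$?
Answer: $-214226764440$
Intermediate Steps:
$S{\left(a \right)} = 0$
$\left(r{\left(664 \right)} + M{\left(663 \right)}\right) \left(-485160 + S{\left(-302 \right)}\right) = \left(664^{2} + 663\right) \left(-485160 + 0\right) = \left(440896 + 663\right) \left(-485160\right) = 441559 \left(-485160\right) = -214226764440$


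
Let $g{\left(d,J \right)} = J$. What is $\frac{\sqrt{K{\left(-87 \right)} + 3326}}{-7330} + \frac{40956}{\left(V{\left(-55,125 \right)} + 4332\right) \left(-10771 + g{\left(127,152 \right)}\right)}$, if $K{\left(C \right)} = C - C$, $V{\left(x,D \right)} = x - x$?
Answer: $- \frac{3413}{3833459} - \frac{\sqrt{3326}}{7330} \approx -0.0087582$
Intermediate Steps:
$V{\left(x,D \right)} = 0$
$K{\left(C \right)} = 0$
$\frac{\sqrt{K{\left(-87 \right)} + 3326}}{-7330} + \frac{40956}{\left(V{\left(-55,125 \right)} + 4332\right) \left(-10771 + g{\left(127,152 \right)}\right)} = \frac{\sqrt{0 + 3326}}{-7330} + \frac{40956}{\left(0 + 4332\right) \left(-10771 + 152\right)} = \sqrt{3326} \left(- \frac{1}{7330}\right) + \frac{40956}{4332 \left(-10619\right)} = - \frac{\sqrt{3326}}{7330} + \frac{40956}{-46001508} = - \frac{\sqrt{3326}}{7330} + 40956 \left(- \frac{1}{46001508}\right) = - \frac{\sqrt{3326}}{7330} - \frac{3413}{3833459} = - \frac{3413}{3833459} - \frac{\sqrt{3326}}{7330}$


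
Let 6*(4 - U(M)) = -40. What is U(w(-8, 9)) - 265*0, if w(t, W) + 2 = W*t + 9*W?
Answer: 32/3 ≈ 10.667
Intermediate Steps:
w(t, W) = -2 + 9*W + W*t (w(t, W) = -2 + (W*t + 9*W) = -2 + (9*W + W*t) = -2 + 9*W + W*t)
U(M) = 32/3 (U(M) = 4 - ⅙*(-40) = 4 + 20/3 = 32/3)
U(w(-8, 9)) - 265*0 = 32/3 - 265*0 = 32/3 - 1*0 = 32/3 + 0 = 32/3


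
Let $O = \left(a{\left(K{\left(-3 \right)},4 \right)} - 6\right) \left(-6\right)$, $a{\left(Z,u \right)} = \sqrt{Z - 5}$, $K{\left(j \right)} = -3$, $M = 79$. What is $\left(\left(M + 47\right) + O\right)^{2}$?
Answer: $25956 - 3888 i \sqrt{2} \approx 25956.0 - 5498.5 i$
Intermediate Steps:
$a{\left(Z,u \right)} = \sqrt{-5 + Z}$
$O = 36 - 12 i \sqrt{2}$ ($O = \left(\sqrt{-5 - 3} - 6\right) \left(-6\right) = \left(\sqrt{-8} - 6\right) \left(-6\right) = \left(2 i \sqrt{2} - 6\right) \left(-6\right) = \left(-6 + 2 i \sqrt{2}\right) \left(-6\right) = 36 - 12 i \sqrt{2} \approx 36.0 - 16.971 i$)
$\left(\left(M + 47\right) + O\right)^{2} = \left(\left(79 + 47\right) + \left(36 - 12 i \sqrt{2}\right)\right)^{2} = \left(126 + \left(36 - 12 i \sqrt{2}\right)\right)^{2} = \left(162 - 12 i \sqrt{2}\right)^{2}$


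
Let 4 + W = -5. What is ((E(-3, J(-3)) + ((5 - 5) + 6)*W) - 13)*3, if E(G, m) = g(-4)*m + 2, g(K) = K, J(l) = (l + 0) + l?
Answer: -123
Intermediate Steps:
J(l) = 2*l (J(l) = l + l = 2*l)
W = -9 (W = -4 - 5 = -9)
E(G, m) = 2 - 4*m (E(G, m) = -4*m + 2 = 2 - 4*m)
((E(-3, J(-3)) + ((5 - 5) + 6)*W) - 13)*3 = (((2 - 8*(-3)) + ((5 - 5) + 6)*(-9)) - 13)*3 = (((2 - 4*(-6)) + (0 + 6)*(-9)) - 13)*3 = (((2 + 24) + 6*(-9)) - 13)*3 = ((26 - 54) - 13)*3 = (-28 - 13)*3 = -41*3 = -123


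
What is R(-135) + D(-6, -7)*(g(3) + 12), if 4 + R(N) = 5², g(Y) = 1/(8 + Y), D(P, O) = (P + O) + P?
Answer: -2296/11 ≈ -208.73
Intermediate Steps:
D(P, O) = O + 2*P (D(P, O) = (O + P) + P = O + 2*P)
R(N) = 21 (R(N) = -4 + 5² = -4 + 25 = 21)
R(-135) + D(-6, -7)*(g(3) + 12) = 21 + (-7 + 2*(-6))*(1/(8 + 3) + 12) = 21 + (-7 - 12)*(1/11 + 12) = 21 - 19*(1/11 + 12) = 21 - 19*133/11 = 21 - 2527/11 = -2296/11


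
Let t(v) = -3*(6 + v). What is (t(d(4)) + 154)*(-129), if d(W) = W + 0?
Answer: -15996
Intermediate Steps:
d(W) = W
t(v) = -18 - 3*v
(t(d(4)) + 154)*(-129) = ((-18 - 3*4) + 154)*(-129) = ((-18 - 12) + 154)*(-129) = (-30 + 154)*(-129) = 124*(-129) = -15996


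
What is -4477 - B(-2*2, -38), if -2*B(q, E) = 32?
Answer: -4461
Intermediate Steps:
B(q, E) = -16 (B(q, E) = -½*32 = -16)
-4477 - B(-2*2, -38) = -4477 - 1*(-16) = -4477 + 16 = -4461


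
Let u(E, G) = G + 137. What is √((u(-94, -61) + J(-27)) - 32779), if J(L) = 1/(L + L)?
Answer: I*√10595778/18 ≈ 180.84*I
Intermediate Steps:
J(L) = 1/(2*L)
u(E, G) = 137 + G
√((u(-94, -61) + J(-27)) - 32779) = √(((137 - 61) + (½)/(-27)) - 32779) = √((76 + (½)*(-1/27)) - 32779) = √((76 - 1/54) - 32779) = √(4103/54 - 32779) = √(-1765963/54) = I*√10595778/18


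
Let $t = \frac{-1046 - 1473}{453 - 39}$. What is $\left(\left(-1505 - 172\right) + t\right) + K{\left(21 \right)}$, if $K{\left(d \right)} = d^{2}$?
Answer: $- \frac{514223}{414} \approx -1242.1$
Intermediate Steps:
$t = - \frac{2519}{414} \approx -6.0845$
$\left(\left(-1505 - 172\right) + t\right) + K{\left(21 \right)} = \left(\left(-1505 - 172\right) - \frac{2519}{414}\right) + 21^{2} = \left(-1677 - \frac{2519}{414}\right) + 441 = - \frac{696797}{414} + 441 = - \frac{514223}{414}$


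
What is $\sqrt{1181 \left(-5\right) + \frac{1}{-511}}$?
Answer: $\frac{4 i \sqrt{96370001}}{511} \approx 76.844 i$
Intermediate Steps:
$\sqrt{1181 \left(-5\right) + \frac{1}{-511}} = \sqrt{-5905 - \frac{1}{511}} = \sqrt{- \frac{3017456}{511}} = \frac{4 i \sqrt{96370001}}{511}$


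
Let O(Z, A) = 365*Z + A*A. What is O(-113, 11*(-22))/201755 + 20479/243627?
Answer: 8351116658/49152965385 ≈ 0.16990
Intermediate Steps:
O(Z, A) = A² + 365*Z (O(Z, A) = 365*Z + A² = A² + 365*Z)
O(-113, 11*(-22))/201755 + 20479/243627 = ((11*(-22))² + 365*(-113))/201755 + 20479/243627 = ((-242)² - 41245)*(1/201755) + 20479*(1/243627) = (58564 - 41245)*(1/201755) + 20479/243627 = 17319*(1/201755) + 20479/243627 = 17319/201755 + 20479/243627 = 8351116658/49152965385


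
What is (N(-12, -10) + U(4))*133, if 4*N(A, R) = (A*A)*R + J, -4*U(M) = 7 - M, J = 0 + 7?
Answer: -47747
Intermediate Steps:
J = 7
U(M) = -7/4 + M/4 (U(M) = -(7 - M)/4 = -7/4 + M/4)
N(A, R) = 7/4 + R*A**2/4 (N(A, R) = ((A*A)*R + 7)/4 = (A**2*R + 7)/4 = (R*A**2 + 7)/4 = (7 + R*A**2)/4 = 7/4 + R*A**2/4)
(N(-12, -10) + U(4))*133 = ((7/4 + (1/4)*(-10)*(-12)**2) + (-7/4 + (1/4)*4))*133 = ((7/4 + (1/4)*(-10)*144) + (-7/4 + 1))*133 = ((7/4 - 360) - 3/4)*133 = (-1433/4 - 3/4)*133 = -359*133 = -47747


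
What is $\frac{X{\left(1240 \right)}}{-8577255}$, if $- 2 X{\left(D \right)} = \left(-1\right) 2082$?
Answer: $- \frac{347}{2859085} \approx -0.00012137$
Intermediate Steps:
$X{\left(D \right)} = 1041$ ($X{\left(D \right)} = - \frac{\left(-1\right) 2082}{2} = \left(- \frac{1}{2}\right) \left(-2082\right) = 1041$)
$\frac{X{\left(1240 \right)}}{-8577255} = \frac{1041}{-8577255} = 1041 \left(- \frac{1}{8577255}\right) = - \frac{347}{2859085}$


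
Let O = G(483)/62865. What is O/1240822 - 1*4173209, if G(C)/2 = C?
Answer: -54254690432278384/13000712505 ≈ -4.1732e+6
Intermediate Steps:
G(C) = 2*C
O = 322/20955 (O = (2*483)/62865 = 966*(1/62865) = 322/20955 ≈ 0.015366)
O/1240822 - 1*4173209 = (322/20955)/1240822 - 1*4173209 = (322/20955)*(1/1240822) - 4173209 = 161/13000712505 - 4173209 = -54254690432278384/13000712505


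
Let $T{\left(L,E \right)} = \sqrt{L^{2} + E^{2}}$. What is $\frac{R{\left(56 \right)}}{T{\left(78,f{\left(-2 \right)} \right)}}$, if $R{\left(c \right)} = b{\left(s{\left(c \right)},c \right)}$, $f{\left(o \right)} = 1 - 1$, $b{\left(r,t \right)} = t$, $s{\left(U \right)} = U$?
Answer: $\frac{28}{39} \approx 0.71795$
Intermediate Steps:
$f{\left(o \right)} = 0$
$R{\left(c \right)} = c$
$T{\left(L,E \right)} = \sqrt{E^{2} + L^{2}}$
$\frac{R{\left(56 \right)}}{T{\left(78,f{\left(-2 \right)} \right)}} = \frac{56}{\sqrt{0^{2} + 78^{2}}} = \frac{56}{\sqrt{0 + 6084}} = \frac{56}{\sqrt{6084}} = \frac{56}{78} = 56 \cdot \frac{1}{78} = \frac{28}{39}$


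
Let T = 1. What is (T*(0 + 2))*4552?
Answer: 9104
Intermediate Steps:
(T*(0 + 2))*4552 = (1*(0 + 2))*4552 = (1*2)*4552 = 2*4552 = 9104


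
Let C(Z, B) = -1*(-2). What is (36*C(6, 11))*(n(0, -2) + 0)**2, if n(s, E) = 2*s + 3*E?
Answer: 2592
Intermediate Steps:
C(Z, B) = 2
(36*C(6, 11))*(n(0, -2) + 0)**2 = (36*2)*((2*0 + 3*(-2)) + 0)**2 = 72*((0 - 6) + 0)**2 = 72*(-6 + 0)**2 = 72*(-6)**2 = 72*36 = 2592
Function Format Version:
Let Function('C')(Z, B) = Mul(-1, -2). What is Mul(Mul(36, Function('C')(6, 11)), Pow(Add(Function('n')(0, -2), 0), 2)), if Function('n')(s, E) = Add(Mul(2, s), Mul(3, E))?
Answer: 2592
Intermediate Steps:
Function('C')(Z, B) = 2
Mul(Mul(36, Function('C')(6, 11)), Pow(Add(Function('n')(0, -2), 0), 2)) = Mul(Mul(36, 2), Pow(Add(Add(Mul(2, 0), Mul(3, -2)), 0), 2)) = Mul(72, Pow(Add(Add(0, -6), 0), 2)) = Mul(72, Pow(Add(-6, 0), 2)) = Mul(72, Pow(-6, 2)) = Mul(72, 36) = 2592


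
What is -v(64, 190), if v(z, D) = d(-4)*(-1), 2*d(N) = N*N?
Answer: 8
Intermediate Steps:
d(N) = N**2/2 (d(N) = (N*N)/2 = N**2/2)
v(z, D) = -8 (v(z, D) = ((1/2)*(-4)**2)*(-1) = ((1/2)*16)*(-1) = 8*(-1) = -8)
-v(64, 190) = -1*(-8) = 8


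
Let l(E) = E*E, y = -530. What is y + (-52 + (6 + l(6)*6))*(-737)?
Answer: -125820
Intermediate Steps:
l(E) = E²
y + (-52 + (6 + l(6)*6))*(-737) = -530 + (-52 + (6 + 6²*6))*(-737) = -530 + (-52 + (6 + 36*6))*(-737) = -530 + (-52 + (6 + 216))*(-737) = -530 + (-52 + 222)*(-737) = -530 + 170*(-737) = -530 - 125290 = -125820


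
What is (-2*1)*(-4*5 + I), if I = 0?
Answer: 40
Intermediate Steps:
(-2*1)*(-4*5 + I) = (-2*1)*(-4*5 + 0) = -2*(-20 + 0) = -2*(-20) = 40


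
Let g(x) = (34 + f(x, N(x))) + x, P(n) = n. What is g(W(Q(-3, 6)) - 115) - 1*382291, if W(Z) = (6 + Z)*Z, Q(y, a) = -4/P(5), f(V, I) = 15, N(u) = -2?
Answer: -9559029/25 ≈ -3.8236e+5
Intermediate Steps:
Q(y, a) = -4/5
W(Z) = Z*(6 + Z)
g(x) = 49 + x (g(x) = (34 + 15) + x = 49 + x)
g(W(Q(-3, 6)) - 115) - 1*382291 = (49 + (-4*(6 - 4/5)/5 - 115)) - 1*382291 = (49 + (-4/5*26/5 - 115)) - 382291 = (49 + (-104/25 - 115)) - 382291 = (49 - 2979/25) - 382291 = -1754/25 - 382291 = -9559029/25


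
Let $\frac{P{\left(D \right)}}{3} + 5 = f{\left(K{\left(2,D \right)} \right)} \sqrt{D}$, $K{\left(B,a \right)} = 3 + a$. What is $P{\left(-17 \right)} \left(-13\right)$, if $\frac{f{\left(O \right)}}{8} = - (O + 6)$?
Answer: $195 - 2496 i \sqrt{17} \approx 195.0 - 10291.0 i$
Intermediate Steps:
$f{\left(O \right)} = -48 - 8 O$ ($f{\left(O \right)} = 8 \left(- (O + 6)\right) = 8 \left(- (6 + O)\right) = 8 \left(-6 - O\right) = -48 - 8 O$)
$P{\left(D \right)} = -15 + 3 \sqrt{D} \left(-72 - 8 D\right)$ ($P{\left(D \right)} = -15 + 3 \left(-48 - 8 \left(3 + D\right)\right) \sqrt{D} = -15 + 3 \left(-48 - \left(24 + 8 D\right)\right) \sqrt{D} = -15 + 3 \left(-72 - 8 D\right) \sqrt{D} = -15 + 3 \sqrt{D} \left(-72 - 8 D\right)$)
$P{\left(-17 \right)} \left(-13\right) = \left(-15 + 24 \sqrt{-17} \left(-9 - -17\right)\right) \left(-13\right) = \left(-15 + 24 i \sqrt{17} \left(-9 + 17\right)\right) \left(-13\right) = \left(-15 + 24 i \sqrt{17} \cdot 8\right) \left(-13\right) = \left(-15 + 192 i \sqrt{17}\right) \left(-13\right) = 195 - 2496 i \sqrt{17}$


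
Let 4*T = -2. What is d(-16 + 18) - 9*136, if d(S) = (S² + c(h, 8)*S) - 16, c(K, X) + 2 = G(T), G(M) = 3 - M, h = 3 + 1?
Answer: -1233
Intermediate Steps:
h = 4
T = -½ (T = (¼)*(-2) = -½ ≈ -0.50000)
c(K, X) = 3/2 (c(K, X) = -2 + (3 - 1*(-½)) = -2 + (3 + ½) = -2 + 7/2 = 3/2)
d(S) = -16 + S² + 3*S/2 (d(S) = (S² + 3*S/2) - 16 = -16 + S² + 3*S/2)
d(-16 + 18) - 9*136 = (-16 + (-16 + 18)² + 3*(-16 + 18)/2) - 9*136 = (-16 + 2² + (3/2)*2) - 1224 = (-16 + 4 + 3) - 1224 = -9 - 1224 = -1233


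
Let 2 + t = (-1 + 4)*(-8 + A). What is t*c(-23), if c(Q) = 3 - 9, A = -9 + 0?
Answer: 318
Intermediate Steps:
A = -9
t = -53 (t = -2 + (-1 + 4)*(-8 - 9) = -2 + 3*(-17) = -2 - 51 = -53)
c(Q) = -6
t*c(-23) = -53*(-6) = 318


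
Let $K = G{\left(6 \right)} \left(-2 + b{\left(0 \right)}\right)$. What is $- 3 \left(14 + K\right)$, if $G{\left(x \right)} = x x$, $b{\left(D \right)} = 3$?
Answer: $-150$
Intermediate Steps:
$G{\left(x \right)} = x^{2}$
$K = 36$ ($K = 6^{2} \left(-2 + 3\right) = 36 \cdot 1 = 36$)
$- 3 \left(14 + K\right) = - 3 \left(14 + 36\right) = \left(-3\right) 50 = -150$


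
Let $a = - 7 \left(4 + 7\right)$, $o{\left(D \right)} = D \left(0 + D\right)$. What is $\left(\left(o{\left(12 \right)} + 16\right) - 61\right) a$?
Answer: $-7623$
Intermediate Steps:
$o{\left(D \right)} = D^{2}$ ($o{\left(D \right)} = D D = D^{2}$)
$a = -77$ ($a = \left(-7\right) 11 = -77$)
$\left(\left(o{\left(12 \right)} + 16\right) - 61\right) a = \left(\left(12^{2} + 16\right) - 61\right) \left(-77\right) = \left(\left(144 + 16\right) - 61\right) \left(-77\right) = \left(160 - 61\right) \left(-77\right) = 99 \left(-77\right) = -7623$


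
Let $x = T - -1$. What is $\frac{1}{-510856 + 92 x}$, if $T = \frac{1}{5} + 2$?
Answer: $- \frac{5}{2552808} \approx -1.9586 \cdot 10^{-6}$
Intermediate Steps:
$T = \frac{11}{5}$ ($T = \frac{1}{5} + 2 = \frac{11}{5} \approx 2.2$)
$x = \frac{16}{5}$ ($x = \frac{11}{5} - -1 = \frac{11}{5} + 1 = \frac{16}{5} \approx 3.2$)
$\frac{1}{-510856 + 92 x} = \frac{1}{-510856 + 92 \cdot \frac{16}{5}} = \frac{1}{-510856 + \frac{1472}{5}} = \frac{1}{- \frac{2552808}{5}} = - \frac{5}{2552808}$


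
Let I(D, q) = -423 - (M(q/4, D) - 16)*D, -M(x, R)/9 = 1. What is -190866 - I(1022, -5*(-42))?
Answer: -215993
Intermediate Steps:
M(x, R) = -9 (M(x, R) = -9*1 = -9)
I(D, q) = -423 + 25*D (I(D, q) = -423 - (-9 - 16)*D = -423 - (-25)*D = -423 + 25*D)
-190866 - I(1022, -5*(-42)) = -190866 - (-423 + 25*1022) = -190866 - (-423 + 25550) = -190866 - 1*25127 = -190866 - 25127 = -215993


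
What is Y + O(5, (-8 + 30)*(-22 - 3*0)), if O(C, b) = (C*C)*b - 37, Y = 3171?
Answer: -8966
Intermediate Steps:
O(C, b) = -37 + b*C**2 (O(C, b) = C**2*b - 37 = b*C**2 - 37 = -37 + b*C**2)
Y + O(5, (-8 + 30)*(-22 - 3*0)) = 3171 + (-37 + ((-8 + 30)*(-22 - 3*0))*5**2) = 3171 + (-37 + (22*(-22 + 0))*25) = 3171 + (-37 + (22*(-22))*25) = 3171 + (-37 - 484*25) = 3171 + (-37 - 12100) = 3171 - 12137 = -8966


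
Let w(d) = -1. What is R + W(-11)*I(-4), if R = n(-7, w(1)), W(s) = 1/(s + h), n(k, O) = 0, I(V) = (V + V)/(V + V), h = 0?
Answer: -1/11 ≈ -0.090909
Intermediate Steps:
I(V) = 1 (I(V) = (2*V)/((2*V)) = (2*V)*(1/(2*V)) = 1)
W(s) = 1/s (W(s) = 1/(s + 0) = 1/s)
R = 0
R + W(-11)*I(-4) = 0 + 1/(-11) = 0 - 1/11*1 = 0 - 1/11 = -1/11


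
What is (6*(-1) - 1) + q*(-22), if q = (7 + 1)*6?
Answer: -1063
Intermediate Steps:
q = 48 (q = 8*6 = 48)
(6*(-1) - 1) + q*(-22) = (6*(-1) - 1) + 48*(-22) = (-6 - 1) - 1056 = -7 - 1056 = -1063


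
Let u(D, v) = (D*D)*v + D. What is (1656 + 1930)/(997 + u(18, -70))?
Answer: -3586/21665 ≈ -0.16552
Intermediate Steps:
u(D, v) = D + v*D² (u(D, v) = D²*v + D = v*D² + D = D + v*D²)
(1656 + 1930)/(997 + u(18, -70)) = (1656 + 1930)/(997 + 18*(1 + 18*(-70))) = 3586/(997 + 18*(1 - 1260)) = 3586/(997 + 18*(-1259)) = 3586/(997 - 22662) = 3586/(-21665) = 3586*(-1/21665) = -3586/21665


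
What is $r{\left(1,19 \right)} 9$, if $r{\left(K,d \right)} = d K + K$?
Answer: $180$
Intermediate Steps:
$r{\left(K,d \right)} = K + K d$ ($r{\left(K,d \right)} = K d + K = K + K d$)
$r{\left(1,19 \right)} 9 = 1 \left(1 + 19\right) 9 = 1 \cdot 20 \cdot 9 = 20 \cdot 9 = 180$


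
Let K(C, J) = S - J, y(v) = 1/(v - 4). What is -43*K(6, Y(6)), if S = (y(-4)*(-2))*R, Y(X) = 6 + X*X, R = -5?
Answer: 7439/4 ≈ 1859.8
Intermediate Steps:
y(v) = 1/(-4 + v)
Y(X) = 6 + X**2
S = -5/4 (S = (-2/(-4 - 4))*(-5) = (-2/(-8))*(-5) = -1/8*(-2)*(-5) = (1/4)*(-5) = -5/4 ≈ -1.2500)
K(C, J) = -5/4 - J
-43*K(6, Y(6)) = -43*(-5/4 - (6 + 6**2)) = -43*(-5/4 - (6 + 36)) = -43*(-5/4 - 1*42) = -43*(-5/4 - 42) = -43*(-173/4) = 7439/4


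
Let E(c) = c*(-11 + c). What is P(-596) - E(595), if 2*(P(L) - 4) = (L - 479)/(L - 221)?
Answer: -13204063/38 ≈ -3.4748e+5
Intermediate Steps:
P(L) = 4 + (-479 + L)/(2*(-221 + L)) (P(L) = 4 + ((L - 479)/(L - 221))/2 = 4 + ((-479 + L)/(-221 + L))/2 = 4 + (-479 + L)/(2*(-221 + L)))
P(-596) - E(595) = 3*(-749 + 3*(-596))/(2*(-221 - 596)) - 595*(-11 + 595) = (3/2)*(-749 - 1788)/(-817) - 595*584 = (3/2)*(-1/817)*(-2537) - 1*347480 = 177/38 - 347480 = -13204063/38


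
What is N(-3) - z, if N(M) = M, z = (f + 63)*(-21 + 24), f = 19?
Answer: -249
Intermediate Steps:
z = 246 (z = (19 + 63)*(-21 + 24) = 82*3 = 246)
N(-3) - z = -3 - 1*246 = -3 - 246 = -249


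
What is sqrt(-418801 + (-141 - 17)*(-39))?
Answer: I*sqrt(412639) ≈ 642.37*I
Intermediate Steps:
sqrt(-418801 + (-141 - 17)*(-39)) = sqrt(-418801 - 158*(-39)) = sqrt(-418801 + 6162) = sqrt(-412639) = I*sqrt(412639)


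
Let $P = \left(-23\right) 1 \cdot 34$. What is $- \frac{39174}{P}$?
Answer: $\frac{19587}{391} \approx 50.095$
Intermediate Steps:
$P = -782$ ($P = \left(-23\right) 34 = -782$)
$- \frac{39174}{P} = - \frac{39174}{-782} = \left(-39174\right) \left(- \frac{1}{782}\right) = \frac{19587}{391}$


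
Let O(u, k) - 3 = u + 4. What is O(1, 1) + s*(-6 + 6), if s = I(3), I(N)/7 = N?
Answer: 8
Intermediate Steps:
O(u, k) = 7 + u (O(u, k) = 3 + (u + 4) = 3 + (4 + u) = 7 + u)
I(N) = 7*N
s = 21 (s = 7*3 = 21)
O(1, 1) + s*(-6 + 6) = (7 + 1) + 21*(-6 + 6) = 8 + 21*0 = 8 + 0 = 8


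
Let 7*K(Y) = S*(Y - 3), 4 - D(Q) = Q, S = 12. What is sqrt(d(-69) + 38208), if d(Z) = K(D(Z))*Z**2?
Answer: 2*sqrt(152382) ≈ 780.72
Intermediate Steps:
D(Q) = 4 - Q
K(Y) = -36/7 + 12*Y/7 (K(Y) = (12*(Y - 3))/7 = (12*(-3 + Y))/7 = (-36 + 12*Y)/7 = -36/7 + 12*Y/7)
d(Z) = Z**2*(12/7 - 12*Z/7) (d(Z) = (-36/7 + 12*(4 - Z)/7)*Z**2 = (-36/7 + (48/7 - 12*Z/7))*Z**2 = (12/7 - 12*Z/7)*Z**2 = Z**2*(12/7 - 12*Z/7))
sqrt(d(-69) + 38208) = sqrt((12/7)*(-69)**2*(1 - 1*(-69)) + 38208) = sqrt((12/7)*4761*(1 + 69) + 38208) = sqrt((12/7)*4761*70 + 38208) = sqrt(571320 + 38208) = sqrt(609528) = 2*sqrt(152382)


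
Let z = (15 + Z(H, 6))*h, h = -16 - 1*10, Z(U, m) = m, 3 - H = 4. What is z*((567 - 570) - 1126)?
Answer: 616434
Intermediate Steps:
H = -1 (H = 3 - 1*4 = 3 - 4 = -1)
h = -26 (h = -16 - 10 = -26)
z = -546 (z = (15 + 6)*(-26) = 21*(-26) = -546)
z*((567 - 570) - 1126) = -546*((567 - 570) - 1126) = -546*(-3 - 1126) = -546*(-1129) = 616434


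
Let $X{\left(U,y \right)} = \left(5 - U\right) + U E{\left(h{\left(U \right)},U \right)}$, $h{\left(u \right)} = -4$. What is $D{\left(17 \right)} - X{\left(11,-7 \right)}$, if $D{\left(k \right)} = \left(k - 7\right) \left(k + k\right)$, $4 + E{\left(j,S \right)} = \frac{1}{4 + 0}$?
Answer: $\frac{1549}{4} \approx 387.25$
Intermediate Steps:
$E{\left(j,S \right)} = - \frac{15}{4}$ ($E{\left(j,S \right)} = -4 + \frac{1}{4 + 0} = -4 + \frac{1}{4} = - \frac{15}{4}$)
$D{\left(k \right)} = 2 k \left(-7 + k\right)$ ($D{\left(k \right)} = \left(-7 + k\right) 2 k = 2 k \left(-7 + k\right)$)
$X{\left(U,y \right)} = 5 - \frac{19 U}{4}$ ($X{\left(U,y \right)} = \left(5 - U\right) + U \left(- \frac{15}{4}\right) = \left(5 - U\right) - \frac{15 U}{4} = 5 - \frac{19 U}{4}$)
$D{\left(17 \right)} - X{\left(11,-7 \right)} = 2 \cdot 17 \left(-7 + 17\right) - \left(5 - \frac{209}{4}\right) = 2 \cdot 17 \cdot 10 - \left(5 - \frac{209}{4}\right) = 340 - - \frac{189}{4} = 340 + \frac{189}{4} = \frac{1549}{4}$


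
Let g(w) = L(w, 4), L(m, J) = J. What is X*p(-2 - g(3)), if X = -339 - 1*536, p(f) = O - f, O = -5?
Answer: -875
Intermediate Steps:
g(w) = 4
p(f) = -5 - f
X = -875 (X = -339 - 536 = -875)
X*p(-2 - g(3)) = -875*(-5 - (-2 - 1*4)) = -875*(-5 - (-2 - 4)) = -875*(-5 - 1*(-6)) = -875*(-5 + 6) = -875*1 = -875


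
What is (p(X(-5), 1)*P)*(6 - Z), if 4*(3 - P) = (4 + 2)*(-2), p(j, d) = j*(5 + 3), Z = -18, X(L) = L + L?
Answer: -11520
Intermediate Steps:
X(L) = 2*L
p(j, d) = 8*j (p(j, d) = j*8 = 8*j)
P = 6 (P = 3 - (4 + 2)*(-2)/4 = 3 - 3*(-2)/2 = 3 - 1/4*(-12) = 3 + 3 = 6)
(p(X(-5), 1)*P)*(6 - Z) = ((8*(2*(-5)))*6)*(6 - 1*(-18)) = ((8*(-10))*6)*(6 + 18) = -80*6*24 = -480*24 = -11520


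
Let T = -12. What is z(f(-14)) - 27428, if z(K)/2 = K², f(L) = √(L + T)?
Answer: -27480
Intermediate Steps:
f(L) = √(-12 + L) (f(L) = √(L - 12) = √(-12 + L))
z(K) = 2*K²
z(f(-14)) - 27428 = 2*(√(-12 - 14))² - 27428 = 2*(√(-26))² - 27428 = 2*(I*√26)² - 27428 = 2*(-26) - 27428 = -52 - 27428 = -27480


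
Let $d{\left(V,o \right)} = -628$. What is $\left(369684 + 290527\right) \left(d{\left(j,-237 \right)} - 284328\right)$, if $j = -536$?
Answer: $-188131085716$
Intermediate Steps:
$\left(369684 + 290527\right) \left(d{\left(j,-237 \right)} - 284328\right) = \left(369684 + 290527\right) \left(-628 - 284328\right) = 660211 \left(-284956\right) = -188131085716$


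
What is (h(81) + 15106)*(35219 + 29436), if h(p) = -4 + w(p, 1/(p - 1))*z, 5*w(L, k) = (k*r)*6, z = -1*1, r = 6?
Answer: 19528279821/20 ≈ 9.7641e+8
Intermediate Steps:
z = -1
w(L, k) = 36*k/5 (w(L, k) = ((k*6)*6)/5 = ((6*k)*6)/5 = (36*k)/5 = 36*k/5)
h(p) = -4 - 36/(5*(-1 + p)) (h(p) = -4 + (36/(5*(p - 1)))*(-1) = -4 + (36/(5*(-1 + p)))*(-1) = -4 - 36/(5*(-1 + p)))
(h(81) + 15106)*(35219 + 29436) = (4*(-4 - 5*81)/(5*(-1 + 81)) + 15106)*(35219 + 29436) = ((4/5)*(-4 - 405)/80 + 15106)*64655 = ((4/5)*(1/80)*(-409) + 15106)*64655 = (-409/100 + 15106)*64655 = (1510191/100)*64655 = 19528279821/20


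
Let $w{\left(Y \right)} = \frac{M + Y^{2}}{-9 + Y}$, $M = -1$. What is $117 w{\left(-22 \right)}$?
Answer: $- \frac{56511}{31} \approx -1822.9$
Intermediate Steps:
$w{\left(Y \right)} = \frac{-1 + Y^{2}}{-9 + Y}$
$117 w{\left(-22 \right)} = 117 \frac{-1 + \left(-22\right)^{2}}{-9 - 22} = 117 \frac{-1 + 484}{-31} = 117 \left(\left(- \frac{1}{31}\right) 483\right) = 117 \left(- \frac{483}{31}\right) = - \frac{56511}{31}$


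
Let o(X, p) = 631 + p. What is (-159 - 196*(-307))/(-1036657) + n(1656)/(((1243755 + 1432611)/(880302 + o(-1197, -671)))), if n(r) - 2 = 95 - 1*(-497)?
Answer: 2736778096681/14012492669 ≈ 195.31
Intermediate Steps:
n(r) = 594 (n(r) = 2 + (95 - 1*(-497)) = 2 + (95 + 497) = 2 + 592 = 594)
(-159 - 196*(-307))/(-1036657) + n(1656)/(((1243755 + 1432611)/(880302 + o(-1197, -671)))) = (-159 - 196*(-307))/(-1036657) + 594/(((1243755 + 1432611)/(880302 + (631 - 671)))) = (-159 + 60172)*(-1/1036657) + 594/((2676366/(880302 - 40))) = 60013*(-1/1036657) + 594/((2676366/880262)) = -60013/1036657 + 594/((2676366*(1/880262))) = -60013/1036657 + 594/(1338183/440131) = -60013/1036657 + 594*(440131/1338183) = -60013/1036657 + 2640786/13517 = 2736778096681/14012492669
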